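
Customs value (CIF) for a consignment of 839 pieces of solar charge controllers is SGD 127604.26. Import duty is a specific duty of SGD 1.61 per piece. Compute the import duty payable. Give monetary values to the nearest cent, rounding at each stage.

Import duty = 839 × 1.61 = 1350.79

Import duty: SGD 1350.79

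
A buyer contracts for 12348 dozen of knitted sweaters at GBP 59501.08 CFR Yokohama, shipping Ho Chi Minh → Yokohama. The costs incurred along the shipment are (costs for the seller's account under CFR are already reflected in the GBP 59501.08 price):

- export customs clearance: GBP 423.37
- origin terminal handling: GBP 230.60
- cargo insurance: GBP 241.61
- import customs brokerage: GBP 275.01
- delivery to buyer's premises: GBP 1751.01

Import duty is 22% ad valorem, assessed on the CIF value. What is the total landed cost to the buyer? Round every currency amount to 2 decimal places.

CFR: the seller pays costs through ocean freight to the destination port, but not insurance.
Already in the invoice (seller's account under CFR): export clearance, origin terminal — exclude.
CIF value = CFR price + insurance = 59501.08 + 241.61 = 59742.69
Import duty = 59742.69 × 22% = 13143.39
Buyer bears: insurance 241.61 + brokerage 275.01 + delivery 1751.01 + duty 13143.39 = 15411.02
Landed cost = invoice 59501.08 + 15411.02 = 74912.10

Total landed cost: GBP 74912.10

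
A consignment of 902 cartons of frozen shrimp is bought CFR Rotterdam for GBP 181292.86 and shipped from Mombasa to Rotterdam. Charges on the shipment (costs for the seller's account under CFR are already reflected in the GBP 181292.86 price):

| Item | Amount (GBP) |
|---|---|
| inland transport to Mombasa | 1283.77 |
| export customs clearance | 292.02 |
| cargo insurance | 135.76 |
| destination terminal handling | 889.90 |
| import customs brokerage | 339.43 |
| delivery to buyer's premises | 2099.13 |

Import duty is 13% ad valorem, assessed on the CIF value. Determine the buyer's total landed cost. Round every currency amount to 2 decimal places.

CFR: the seller pays costs through ocean freight to the destination port, but not insurance.
Already in the invoice (seller's account under CFR): inland to port, export clearance — exclude.
CIF value = CFR price + insurance = 181292.86 + 135.76 = 181428.62
Import duty = 181428.62 × 13% = 23585.72
Buyer bears: insurance 135.76 + destination terminal 889.90 + brokerage 339.43 + delivery 2099.13 + duty 23585.72 = 27049.94
Landed cost = invoice 181292.86 + 27049.94 = 208342.80

Total landed cost: GBP 208342.80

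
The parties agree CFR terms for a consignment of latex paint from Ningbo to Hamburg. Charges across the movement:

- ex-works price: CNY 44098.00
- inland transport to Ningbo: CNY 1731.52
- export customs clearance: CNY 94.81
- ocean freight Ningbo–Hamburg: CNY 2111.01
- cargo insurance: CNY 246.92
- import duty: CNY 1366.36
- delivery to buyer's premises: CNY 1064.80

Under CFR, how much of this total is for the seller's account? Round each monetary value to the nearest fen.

CFR: the seller pays costs through ocean freight to the destination port, but not insurance.
Seller's account: goods 44098.00 + inland to port 1731.52 + export clearance 94.81 + freight 2111.01 = 48035.34
Buyer's account: insurance 246.92 + duty 1366.36 + delivery 1064.80 = 2678.08

Seller's account: CNY 48035.34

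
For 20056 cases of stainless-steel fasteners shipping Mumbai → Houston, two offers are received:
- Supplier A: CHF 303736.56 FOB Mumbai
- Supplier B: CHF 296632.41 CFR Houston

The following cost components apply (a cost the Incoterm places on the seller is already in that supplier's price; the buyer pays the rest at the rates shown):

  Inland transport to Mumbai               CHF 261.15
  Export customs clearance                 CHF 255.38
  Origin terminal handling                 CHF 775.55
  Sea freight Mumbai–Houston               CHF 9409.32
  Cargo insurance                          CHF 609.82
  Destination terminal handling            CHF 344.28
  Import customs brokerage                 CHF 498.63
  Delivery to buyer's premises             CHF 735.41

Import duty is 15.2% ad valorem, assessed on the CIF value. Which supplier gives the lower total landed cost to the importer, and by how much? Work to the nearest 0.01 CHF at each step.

Supplier A (FOB):
CIF value = FOB price + freight + insurance = 303736.56 + 9409.32 + 609.82 = 313755.70
Import duty = 313755.70 × 15.2% = 47690.87
Buyer bears (A): 9409.32 + 609.82 + 344.28 + 498.63 + 735.41 = 11597.46
Landed cost (A) = invoice 303736.56 + 11597.46 + duty 47690.87 = 363024.89
Supplier B (CFR):
CIF value = CFR price + insurance = 296632.41 + 609.82 = 297242.23
Import duty = 297242.23 × 15.2% = 45180.82
Buyer bears (B): 609.82 + 344.28 + 498.63 + 735.41 = 2188.14
Landed cost (B) = invoice 296632.41 + 2188.14 + duty 45180.82 = 344001.37
Difference = |363024.89 − 344001.37| = 19023.52

Supplier B is cheaper by CHF 19023.52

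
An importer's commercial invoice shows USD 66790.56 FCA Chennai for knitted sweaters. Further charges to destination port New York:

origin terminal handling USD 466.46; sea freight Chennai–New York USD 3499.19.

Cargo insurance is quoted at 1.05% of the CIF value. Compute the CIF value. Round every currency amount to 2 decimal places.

CIF value: USD 71507.03

Let C be the CIF value. C = FCA price + pre-shipment costs + freight + 1.05% × C
C − 1.05% × C = 66790.56 + 466.46 + 3499.19
0.9895 × C = 70756.21
C = 70756.21 / 0.9895 = 71507.03
Insurance premium = 1.05% × 71507.03 = 750.82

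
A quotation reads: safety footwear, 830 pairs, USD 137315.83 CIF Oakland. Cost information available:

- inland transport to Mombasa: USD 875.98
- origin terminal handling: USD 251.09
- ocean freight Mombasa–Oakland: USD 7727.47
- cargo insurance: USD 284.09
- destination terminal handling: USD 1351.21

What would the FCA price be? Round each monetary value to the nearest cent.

FCA price: USD 129053.18

Not relevant to the conversion: inland to port — on the seller under both CIF and FCA; already in the CIF price and stays in the FCA price. destination terminal — on the buyer under both terms; not part of either seller's price.
From CIF to FCA, the seller no longer bears: origin terminal, freight, insurance.
FCA price = 137315.83 − 251.09 − 7727.47 − 284.09 = 129053.18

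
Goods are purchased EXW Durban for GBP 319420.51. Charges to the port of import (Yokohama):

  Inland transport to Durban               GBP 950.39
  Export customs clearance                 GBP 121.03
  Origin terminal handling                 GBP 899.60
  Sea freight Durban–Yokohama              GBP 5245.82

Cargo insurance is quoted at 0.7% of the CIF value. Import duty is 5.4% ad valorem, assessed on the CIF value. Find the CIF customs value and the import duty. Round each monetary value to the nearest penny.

CIF value: GBP 328939.93; import duty: GBP 17762.76

Let C be the CIF value. C = EXW price + pre-shipment costs + freight + 0.7% × C
C − 0.7% × C = 319420.51 + 950.39 + 121.03 + 899.60 + 5245.82
0.993 × C = 326637.35
C = 326637.35 / 0.993 = 328939.93
Insurance premium = 0.7% × 328939.93 = 2302.58
Import duty = 328939.93 × 5.4% = 17762.76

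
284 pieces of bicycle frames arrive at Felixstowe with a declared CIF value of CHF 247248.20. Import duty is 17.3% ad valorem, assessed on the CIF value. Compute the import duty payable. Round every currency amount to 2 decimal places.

Import duty: CHF 42773.94

Import duty = 247248.20 × 17.3% = 42773.94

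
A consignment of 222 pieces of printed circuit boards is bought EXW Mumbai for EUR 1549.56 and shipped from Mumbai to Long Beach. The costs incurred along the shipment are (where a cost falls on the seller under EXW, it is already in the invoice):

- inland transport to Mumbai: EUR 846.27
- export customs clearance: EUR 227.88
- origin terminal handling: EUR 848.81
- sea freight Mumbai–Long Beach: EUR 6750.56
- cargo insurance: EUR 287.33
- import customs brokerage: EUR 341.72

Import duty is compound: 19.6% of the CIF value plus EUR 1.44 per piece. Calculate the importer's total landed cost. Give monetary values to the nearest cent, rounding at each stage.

Total landed cost: EUR 13231.85

EXW: the seller makes goods available at their premises; the buyer bears all onward costs.
CIF value = EXW price + inland to port + export clearance + origin terminal + freight + insurance = 1549.56 + 846.27 + 227.88 + 848.81 + 6750.56 + 287.33 = 10510.41
Ad valorem component: 10510.41 × 19.6% = 2060.04
Specific component: 222 × 1.44 = 319.68
Import duty = 2060.04 + 319.68 = 2379.72
Buyer bears: inland to port 846.27 + export clearance 227.88 + origin terminal 848.81 + freight 6750.56 + insurance 287.33 + brokerage 341.72 + duty 2379.72 = 11682.29
Landed cost = invoice 1549.56 + 11682.29 = 13231.85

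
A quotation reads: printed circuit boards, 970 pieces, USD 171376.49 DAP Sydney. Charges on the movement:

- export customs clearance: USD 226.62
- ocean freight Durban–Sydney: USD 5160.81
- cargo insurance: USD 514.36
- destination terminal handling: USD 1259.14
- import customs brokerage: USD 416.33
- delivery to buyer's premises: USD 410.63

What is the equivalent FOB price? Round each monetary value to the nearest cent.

Not relevant to the conversion: export clearance — on the seller under both DAP and FOB; already in the DAP price and stays in the FOB price. brokerage — on the buyer under both terms; not part of either seller's price.
From DAP to FOB, the seller no longer bears: freight, insurance, destination terminal, delivery.
FOB price = 171376.49 − 5160.81 − 514.36 − 1259.14 − 410.63 = 164031.55

FOB price: USD 164031.55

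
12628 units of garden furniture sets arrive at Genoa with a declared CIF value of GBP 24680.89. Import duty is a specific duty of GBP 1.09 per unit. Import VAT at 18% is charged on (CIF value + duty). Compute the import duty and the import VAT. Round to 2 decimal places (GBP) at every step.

Import duty = 12628 × 1.09 = 13764.52
VAT base = CIF + duty = 24680.89 + 13764.52 = 38445.41
Import VAT = 38445.41 × 18% = 6920.17

Import duty: GBP 13764.52; import VAT: GBP 6920.17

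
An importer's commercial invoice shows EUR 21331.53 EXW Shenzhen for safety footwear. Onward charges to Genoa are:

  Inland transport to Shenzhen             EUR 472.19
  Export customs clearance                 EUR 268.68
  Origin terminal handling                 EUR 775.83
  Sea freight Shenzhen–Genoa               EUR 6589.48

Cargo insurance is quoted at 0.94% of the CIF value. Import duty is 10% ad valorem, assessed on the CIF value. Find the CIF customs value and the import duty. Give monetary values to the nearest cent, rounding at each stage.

CIF value: EUR 29717.05; import duty: EUR 2971.71

Let C be the CIF value. C = EXW price + pre-shipment costs + freight + 0.94% × C
C − 0.94% × C = 21331.53 + 472.19 + 268.68 + 775.83 + 6589.48
0.9906 × C = 29437.71
C = 29437.71 / 0.9906 = 29717.05
Insurance premium = 0.94% × 29717.05 = 279.34
Import duty = 29717.05 × 10% = 2971.71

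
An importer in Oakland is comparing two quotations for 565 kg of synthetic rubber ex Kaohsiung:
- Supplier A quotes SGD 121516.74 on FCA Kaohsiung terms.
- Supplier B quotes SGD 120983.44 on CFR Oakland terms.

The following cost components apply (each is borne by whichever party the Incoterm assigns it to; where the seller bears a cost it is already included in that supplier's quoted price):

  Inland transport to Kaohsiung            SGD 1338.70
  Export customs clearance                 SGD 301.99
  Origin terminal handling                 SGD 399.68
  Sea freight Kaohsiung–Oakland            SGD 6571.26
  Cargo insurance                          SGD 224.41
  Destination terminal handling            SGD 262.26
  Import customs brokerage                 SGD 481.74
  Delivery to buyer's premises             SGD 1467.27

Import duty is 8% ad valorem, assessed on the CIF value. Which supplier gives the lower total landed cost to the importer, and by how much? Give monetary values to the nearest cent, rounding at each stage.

Supplier B is cheaper by SGD 8104.58

Supplier A (FCA):
CIF value = FCA price + origin terminal + freight + insurance = 121516.74 + 399.68 + 6571.26 + 224.41 = 128712.09
Import duty = 128712.09 × 8% = 10296.97
Buyer bears (A): 399.68 + 6571.26 + 224.41 + 262.26 + 481.74 + 1467.27 = 9406.62
Landed cost (A) = invoice 121516.74 + 9406.62 + duty 10296.97 = 141220.33
Supplier B (CFR):
CIF value = CFR price + insurance = 120983.44 + 224.41 = 121207.85
Import duty = 121207.85 × 8% = 9696.63
Buyer bears (B): 224.41 + 262.26 + 481.74 + 1467.27 = 2435.68
Landed cost (B) = invoice 120983.44 + 2435.68 + duty 9696.63 = 133115.75
Difference = |141220.33 − 133115.75| = 8104.58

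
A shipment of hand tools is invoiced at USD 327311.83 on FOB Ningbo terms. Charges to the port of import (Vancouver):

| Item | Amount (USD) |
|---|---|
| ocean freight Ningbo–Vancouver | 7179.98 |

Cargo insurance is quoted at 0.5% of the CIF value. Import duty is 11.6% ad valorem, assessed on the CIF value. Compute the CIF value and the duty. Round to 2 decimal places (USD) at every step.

Let C be the CIF value. C = FOB price + freight + 0.5% × C
C − 0.5% × C = 327311.83 + 7179.98
0.995 × C = 334491.81
C = 334491.81 / 0.995 = 336172.67
Insurance premium = 0.5% × 336172.67 = 1680.86
Import duty = 336172.67 × 11.6% = 38996.03

CIF value: USD 336172.67; import duty: USD 38996.03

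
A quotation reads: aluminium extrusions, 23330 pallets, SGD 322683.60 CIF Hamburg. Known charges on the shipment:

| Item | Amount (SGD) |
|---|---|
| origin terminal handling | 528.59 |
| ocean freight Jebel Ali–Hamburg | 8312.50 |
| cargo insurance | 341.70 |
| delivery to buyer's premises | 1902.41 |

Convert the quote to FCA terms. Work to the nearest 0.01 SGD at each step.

FCA price: SGD 313500.81

Not relevant to the conversion: delivery — on the buyer under both terms; not part of either seller's price.
From CIF to FCA, the seller no longer bears: origin terminal, freight, insurance.
FCA price = 322683.60 − 528.59 − 8312.50 − 341.70 = 313500.81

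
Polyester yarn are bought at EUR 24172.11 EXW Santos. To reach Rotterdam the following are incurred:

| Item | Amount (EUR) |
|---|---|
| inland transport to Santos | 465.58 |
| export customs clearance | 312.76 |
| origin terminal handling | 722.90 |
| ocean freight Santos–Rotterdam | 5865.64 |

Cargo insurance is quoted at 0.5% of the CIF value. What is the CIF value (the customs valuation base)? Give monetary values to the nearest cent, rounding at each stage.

Let C be the CIF value. C = EXW price + pre-shipment costs + freight + 0.5% × C
C − 0.5% × C = 24172.11 + 465.58 + 312.76 + 722.90 + 5865.64
0.995 × C = 31538.99
C = 31538.99 / 0.995 = 31697.48
Insurance premium = 0.5% × 31697.48 = 158.49

CIF value: EUR 31697.48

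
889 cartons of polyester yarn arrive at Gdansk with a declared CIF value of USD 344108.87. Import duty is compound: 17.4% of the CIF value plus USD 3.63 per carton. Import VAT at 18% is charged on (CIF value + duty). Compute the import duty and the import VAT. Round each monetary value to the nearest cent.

Ad valorem component: 344108.87 × 17.4% = 59874.94
Specific component: 889 × 3.63 = 3227.07
Import duty = 59874.94 + 3227.07 = 63102.01
VAT base = CIF + duty = 344108.87 + 63102.01 = 407210.88
Import VAT = 407210.88 × 18% = 73297.96

Import duty: USD 63102.01; import VAT: USD 73297.96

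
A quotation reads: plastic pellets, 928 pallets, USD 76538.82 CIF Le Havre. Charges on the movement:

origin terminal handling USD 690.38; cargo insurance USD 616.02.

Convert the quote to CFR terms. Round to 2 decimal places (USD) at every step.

CFR price: USD 75922.80

Not relevant to the conversion: origin terminal — on the seller under both CIF and CFR; already in the CIF price and stays in the CFR price.
From CIF to CFR, the seller no longer bears: insurance.
CFR price = 76538.82 − 616.02 = 75922.80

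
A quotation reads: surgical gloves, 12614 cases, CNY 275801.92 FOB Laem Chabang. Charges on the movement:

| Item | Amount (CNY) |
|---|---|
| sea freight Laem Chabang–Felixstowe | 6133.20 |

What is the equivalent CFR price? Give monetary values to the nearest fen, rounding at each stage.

CFR price: CNY 281935.12

From FOB to CFR, the seller additionally bears: freight.
CFR price = 275801.92 + 6133.20 = 281935.12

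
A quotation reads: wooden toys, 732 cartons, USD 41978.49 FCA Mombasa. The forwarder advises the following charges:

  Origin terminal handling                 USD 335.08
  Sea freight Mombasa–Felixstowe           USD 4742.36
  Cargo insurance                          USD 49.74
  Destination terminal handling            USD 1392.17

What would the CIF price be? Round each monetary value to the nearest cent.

CIF price: USD 47105.67

Not relevant to the conversion: destination terminal — on the buyer under both terms; not part of either seller's price.
From FCA to CIF, the seller additionally bears: origin terminal, freight, insurance.
CIF price = 41978.49 + 335.08 + 4742.36 + 49.74 = 47105.67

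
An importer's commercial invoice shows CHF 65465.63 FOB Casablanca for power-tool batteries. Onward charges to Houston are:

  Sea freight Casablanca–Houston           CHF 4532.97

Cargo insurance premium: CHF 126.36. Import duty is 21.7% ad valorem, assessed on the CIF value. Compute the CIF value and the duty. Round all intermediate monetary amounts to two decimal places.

CIF = FOB price + freight + insurance
CIF = 65465.63 + 4532.97 + 126.36 = 70124.96
Import duty = 70124.96 × 21.7% = 15217.12

CIF value: CHF 70124.96; import duty: CHF 15217.12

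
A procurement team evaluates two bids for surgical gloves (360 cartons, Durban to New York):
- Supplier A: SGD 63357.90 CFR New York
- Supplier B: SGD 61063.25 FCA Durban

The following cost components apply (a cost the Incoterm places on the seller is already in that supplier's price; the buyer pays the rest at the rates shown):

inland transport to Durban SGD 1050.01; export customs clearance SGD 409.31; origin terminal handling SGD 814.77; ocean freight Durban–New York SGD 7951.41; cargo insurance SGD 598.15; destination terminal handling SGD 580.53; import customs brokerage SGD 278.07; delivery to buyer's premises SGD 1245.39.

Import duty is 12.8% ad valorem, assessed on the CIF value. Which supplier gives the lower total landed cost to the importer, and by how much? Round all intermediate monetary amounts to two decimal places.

Supplier A (CFR):
CIF value = CFR price + insurance = 63357.90 + 598.15 = 63956.05
Import duty = 63956.05 × 12.8% = 8186.37
Buyer bears (A): 598.15 + 580.53 + 278.07 + 1245.39 = 2702.14
Landed cost (A) = invoice 63357.90 + 2702.14 + duty 8186.37 = 74246.41
Supplier B (FCA):
CIF value = FCA price + origin terminal + freight + insurance = 61063.25 + 814.77 + 7951.41 + 598.15 = 70427.58
Import duty = 70427.58 × 12.8% = 9014.73
Buyer bears (B): 814.77 + 7951.41 + 598.15 + 580.53 + 278.07 + 1245.39 = 11468.32
Landed cost (B) = invoice 61063.25 + 11468.32 + duty 9014.73 = 81546.30
Difference = |74246.41 − 81546.30| = 7299.89

Supplier A is cheaper by SGD 7299.89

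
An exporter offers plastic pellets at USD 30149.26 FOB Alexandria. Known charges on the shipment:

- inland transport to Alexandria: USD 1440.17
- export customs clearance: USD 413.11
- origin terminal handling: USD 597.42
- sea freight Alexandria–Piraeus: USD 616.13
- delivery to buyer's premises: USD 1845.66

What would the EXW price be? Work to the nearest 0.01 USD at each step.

Not relevant to the conversion: freight, delivery — on the buyer under both terms; not part of either seller's price.
From FOB to EXW, the seller no longer bears: inland to port, export clearance, origin terminal.
EXW price = 30149.26 − 1440.17 − 413.11 − 597.42 = 27698.56

EXW price: USD 27698.56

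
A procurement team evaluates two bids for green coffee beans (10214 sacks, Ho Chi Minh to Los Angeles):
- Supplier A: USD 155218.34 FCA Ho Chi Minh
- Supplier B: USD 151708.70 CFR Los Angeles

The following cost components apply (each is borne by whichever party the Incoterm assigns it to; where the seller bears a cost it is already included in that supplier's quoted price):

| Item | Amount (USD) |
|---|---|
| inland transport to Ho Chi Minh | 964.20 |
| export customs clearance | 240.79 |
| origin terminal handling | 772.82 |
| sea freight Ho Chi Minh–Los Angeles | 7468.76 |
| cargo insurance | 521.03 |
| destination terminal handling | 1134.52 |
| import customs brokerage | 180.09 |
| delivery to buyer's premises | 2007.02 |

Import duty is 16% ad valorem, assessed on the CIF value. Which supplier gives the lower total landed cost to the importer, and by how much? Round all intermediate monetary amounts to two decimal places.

Supplier A (FCA):
CIF value = FCA price + origin terminal + freight + insurance = 155218.34 + 772.82 + 7468.76 + 521.03 = 163980.95
Import duty = 163980.95 × 16% = 26236.95
Buyer bears (A): 772.82 + 7468.76 + 521.03 + 1134.52 + 180.09 + 2007.02 = 12084.24
Landed cost (A) = invoice 155218.34 + 12084.24 + duty 26236.95 = 193539.53
Supplier B (CFR):
CIF value = CFR price + insurance = 151708.70 + 521.03 = 152229.73
Import duty = 152229.73 × 16% = 24356.76
Buyer bears (B): 521.03 + 1134.52 + 180.09 + 2007.02 = 3842.66
Landed cost (B) = invoice 151708.70 + 3842.66 + duty 24356.76 = 179908.12
Difference = |193539.53 − 179908.12| = 13631.41

Supplier B is cheaper by USD 13631.41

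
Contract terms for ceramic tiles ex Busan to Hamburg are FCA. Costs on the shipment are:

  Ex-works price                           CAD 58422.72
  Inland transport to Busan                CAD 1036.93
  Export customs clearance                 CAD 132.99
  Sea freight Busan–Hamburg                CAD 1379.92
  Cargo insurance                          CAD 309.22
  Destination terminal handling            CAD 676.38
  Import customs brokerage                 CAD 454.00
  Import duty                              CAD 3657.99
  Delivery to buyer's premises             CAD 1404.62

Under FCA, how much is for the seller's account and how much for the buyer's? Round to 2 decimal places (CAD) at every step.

Seller: CAD 59592.64; buyer: CAD 7882.13

FCA: the seller delivers export-cleared goods to the carrier; the buyer bears costs from that point.
Seller's account: goods 58422.72 + inland to port 1036.93 + export clearance 132.99 = 59592.64
Buyer's account: freight 1379.92 + insurance 309.22 + destination terminal 676.38 + brokerage 454.00 + duty 3657.99 + delivery 1404.62 = 7882.13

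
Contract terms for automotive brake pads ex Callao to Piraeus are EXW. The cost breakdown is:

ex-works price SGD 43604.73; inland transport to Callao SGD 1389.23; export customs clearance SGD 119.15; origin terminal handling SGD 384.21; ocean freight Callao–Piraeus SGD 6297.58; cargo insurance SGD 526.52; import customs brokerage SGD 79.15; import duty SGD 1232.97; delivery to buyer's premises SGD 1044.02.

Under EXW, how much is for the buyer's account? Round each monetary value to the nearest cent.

Buyer's account: SGD 11072.83

EXW: the seller makes goods available at their premises; the buyer bears all onward costs.
Seller's account: goods 43604.73 = 43604.73
Buyer's account: inland to port 1389.23 + export clearance 119.15 + origin terminal 384.21 + freight 6297.58 + insurance 526.52 + brokerage 79.15 + duty 1232.97 + delivery 1044.02 = 11072.83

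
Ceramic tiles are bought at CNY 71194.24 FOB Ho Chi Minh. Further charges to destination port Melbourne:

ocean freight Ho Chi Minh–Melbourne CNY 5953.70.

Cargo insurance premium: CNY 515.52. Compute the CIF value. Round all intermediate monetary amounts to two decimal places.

CIF = FOB price + freight + insurance
CIF = 71194.24 + 5953.70 + 515.52 = 77663.46

CIF value: CNY 77663.46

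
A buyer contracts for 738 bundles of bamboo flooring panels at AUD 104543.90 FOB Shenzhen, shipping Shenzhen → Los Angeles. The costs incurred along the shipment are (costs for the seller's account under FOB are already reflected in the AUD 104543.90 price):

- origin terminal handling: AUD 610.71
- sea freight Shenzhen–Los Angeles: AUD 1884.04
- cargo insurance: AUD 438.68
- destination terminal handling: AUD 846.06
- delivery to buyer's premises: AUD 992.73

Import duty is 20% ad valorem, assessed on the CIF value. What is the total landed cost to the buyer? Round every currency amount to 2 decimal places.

FOB: the seller bears costs until goods are on board at the origin port; the buyer bears freight, insurance and all costs thereafter.
Already in the invoice (seller's account under FOB): origin terminal — exclude.
CIF value = FOB price + freight + insurance = 104543.90 + 1884.04 + 438.68 = 106866.62
Import duty = 106866.62 × 20% = 21373.32
Buyer bears: freight 1884.04 + insurance 438.68 + destination terminal 846.06 + delivery 992.73 + duty 21373.32 = 25534.83
Landed cost = invoice 104543.90 + 25534.83 = 130078.73

Total landed cost: AUD 130078.73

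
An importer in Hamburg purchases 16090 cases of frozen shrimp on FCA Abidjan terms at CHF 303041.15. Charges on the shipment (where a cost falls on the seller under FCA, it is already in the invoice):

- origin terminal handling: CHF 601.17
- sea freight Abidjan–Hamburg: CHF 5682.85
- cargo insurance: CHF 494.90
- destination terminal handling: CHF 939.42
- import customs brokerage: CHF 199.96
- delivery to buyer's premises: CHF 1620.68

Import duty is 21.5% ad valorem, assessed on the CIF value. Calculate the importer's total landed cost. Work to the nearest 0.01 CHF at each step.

Total landed cost: CHF 379191.45

FCA: the seller delivers export-cleared goods to the carrier; the buyer bears costs from that point.
CIF value = FCA price + origin terminal + freight + insurance = 303041.15 + 601.17 + 5682.85 + 494.90 = 309820.07
Import duty = 309820.07 × 21.5% = 66611.32
Buyer bears: origin terminal 601.17 + freight 5682.85 + insurance 494.90 + destination terminal 939.42 + brokerage 199.96 + delivery 1620.68 + duty 66611.32 = 76150.30
Landed cost = invoice 303041.15 + 76150.30 = 379191.45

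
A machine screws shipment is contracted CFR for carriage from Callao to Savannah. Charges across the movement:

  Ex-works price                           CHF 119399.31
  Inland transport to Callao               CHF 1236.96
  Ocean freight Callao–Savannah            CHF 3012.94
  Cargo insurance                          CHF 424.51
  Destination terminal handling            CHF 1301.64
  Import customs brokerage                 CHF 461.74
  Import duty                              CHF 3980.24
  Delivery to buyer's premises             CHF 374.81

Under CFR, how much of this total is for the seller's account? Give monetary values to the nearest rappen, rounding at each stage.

CFR: the seller pays costs through ocean freight to the destination port, but not insurance.
Seller's account: goods 119399.31 + inland to port 1236.96 + freight 3012.94 = 123649.21
Buyer's account: insurance 424.51 + destination terminal 1301.64 + brokerage 461.74 + duty 3980.24 + delivery 374.81 = 6542.94

Seller's account: CHF 123649.21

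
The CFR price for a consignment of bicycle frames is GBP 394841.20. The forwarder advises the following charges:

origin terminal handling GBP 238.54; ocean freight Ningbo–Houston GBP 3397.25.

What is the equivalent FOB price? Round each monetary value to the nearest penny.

Not relevant to the conversion: origin terminal — on the seller under both CFR and FOB; already in the CFR price and stays in the FOB price.
From CFR to FOB, the seller no longer bears: freight.
FOB price = 394841.20 − 3397.25 = 391443.95

FOB price: GBP 391443.95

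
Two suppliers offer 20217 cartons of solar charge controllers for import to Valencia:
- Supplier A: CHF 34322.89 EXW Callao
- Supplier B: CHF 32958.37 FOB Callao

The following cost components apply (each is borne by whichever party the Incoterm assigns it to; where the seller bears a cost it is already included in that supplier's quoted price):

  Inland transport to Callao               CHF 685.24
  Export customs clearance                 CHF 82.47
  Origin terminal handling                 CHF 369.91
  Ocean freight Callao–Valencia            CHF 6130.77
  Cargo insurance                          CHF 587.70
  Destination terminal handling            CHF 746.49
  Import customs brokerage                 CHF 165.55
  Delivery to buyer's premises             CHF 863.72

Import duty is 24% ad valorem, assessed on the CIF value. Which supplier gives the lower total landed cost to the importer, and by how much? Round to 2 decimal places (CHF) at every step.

Supplier B is cheaper by CHF 3102.66

Supplier A (EXW):
CIF value = EXW price + inland to port + export clearance + origin terminal + freight + insurance = 34322.89 + 685.24 + 82.47 + 369.91 + 6130.77 + 587.70 = 42178.98
Import duty = 42178.98 × 24% = 10122.96
Buyer bears (A): 685.24 + 82.47 + 369.91 + 6130.77 + 587.70 + 746.49 + 165.55 + 863.72 = 9631.85
Landed cost (A) = invoice 34322.89 + 9631.85 + duty 10122.96 = 54077.70
Supplier B (FOB):
CIF value = FOB price + freight + insurance = 32958.37 + 6130.77 + 587.70 = 39676.84
Import duty = 39676.84 × 24% = 9522.44
Buyer bears (B): 6130.77 + 587.70 + 746.49 + 165.55 + 863.72 = 8494.23
Landed cost (B) = invoice 32958.37 + 8494.23 + duty 9522.44 = 50975.04
Difference = |54077.70 − 50975.04| = 3102.66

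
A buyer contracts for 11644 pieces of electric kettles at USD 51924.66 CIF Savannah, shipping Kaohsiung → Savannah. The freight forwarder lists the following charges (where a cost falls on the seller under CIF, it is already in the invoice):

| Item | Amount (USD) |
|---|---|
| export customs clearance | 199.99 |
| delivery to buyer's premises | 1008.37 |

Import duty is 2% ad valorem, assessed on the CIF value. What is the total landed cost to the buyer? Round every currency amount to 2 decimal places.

CIF: the seller pays costs through ocean freight and marine insurance to the destination port.
Already in the invoice (seller's account under CIF): export clearance — exclude.
The CIF price already equals the CIF value: 51924.66
Import duty = 51924.66 × 2% = 1038.49
Buyer bears: delivery 1008.37 + duty 1038.49 = 2046.86
Landed cost = invoice 51924.66 + 2046.86 = 53971.52

Total landed cost: USD 53971.52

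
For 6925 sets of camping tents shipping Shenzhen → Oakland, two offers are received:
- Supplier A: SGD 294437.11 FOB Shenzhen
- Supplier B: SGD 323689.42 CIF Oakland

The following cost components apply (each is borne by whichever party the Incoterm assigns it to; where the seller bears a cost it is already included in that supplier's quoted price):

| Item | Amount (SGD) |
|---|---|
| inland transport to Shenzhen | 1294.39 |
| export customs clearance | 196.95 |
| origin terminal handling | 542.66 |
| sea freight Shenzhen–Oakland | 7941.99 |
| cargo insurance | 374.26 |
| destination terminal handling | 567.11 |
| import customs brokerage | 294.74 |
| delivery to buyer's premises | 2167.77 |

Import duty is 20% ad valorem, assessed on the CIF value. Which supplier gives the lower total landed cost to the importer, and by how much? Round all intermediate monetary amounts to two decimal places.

Supplier A (FOB):
CIF value = FOB price + freight + insurance = 294437.11 + 7941.99 + 374.26 = 302753.36
Import duty = 302753.36 × 20% = 60550.67
Buyer bears (A): 7941.99 + 374.26 + 567.11 + 294.74 + 2167.77 = 11345.87
Landed cost (A) = invoice 294437.11 + 11345.87 + duty 60550.67 = 366333.65
Supplier B (CIF):
The CIF price already equals the CIF value: 323689.42
Import duty = 323689.42 × 20% = 64737.88
Buyer bears (B): 567.11 + 294.74 + 2167.77 = 3029.62
Landed cost (B) = invoice 323689.42 + 3029.62 + duty 64737.88 = 391456.92
Difference = |366333.65 − 391456.92| = 25123.27

Supplier A is cheaper by SGD 25123.27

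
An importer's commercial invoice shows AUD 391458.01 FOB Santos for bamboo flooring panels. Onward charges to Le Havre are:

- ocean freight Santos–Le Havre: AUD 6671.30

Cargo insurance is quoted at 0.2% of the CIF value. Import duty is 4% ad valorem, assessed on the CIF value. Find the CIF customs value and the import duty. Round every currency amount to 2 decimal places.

CIF value: AUD 398927.16; import duty: AUD 15957.09

Let C be the CIF value. C = FOB price + freight + 0.2% × C
C − 0.2% × C = 391458.01 + 6671.30
0.998 × C = 398129.31
C = 398129.31 / 0.998 = 398927.16
Insurance premium = 0.2% × 398927.16 = 797.85
Import duty = 398927.16 × 4% = 15957.09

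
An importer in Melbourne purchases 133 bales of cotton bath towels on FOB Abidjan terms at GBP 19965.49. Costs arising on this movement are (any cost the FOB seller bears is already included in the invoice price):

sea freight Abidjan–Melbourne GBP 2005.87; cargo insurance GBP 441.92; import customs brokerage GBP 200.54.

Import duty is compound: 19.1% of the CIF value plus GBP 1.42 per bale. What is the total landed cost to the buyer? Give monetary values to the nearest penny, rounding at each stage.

Total landed cost: GBP 27083.62

FOB: the seller bears costs until goods are on board at the origin port; the buyer bears freight, insurance and all costs thereafter.
CIF value = FOB price + freight + insurance = 19965.49 + 2005.87 + 441.92 = 22413.28
Ad valorem component: 22413.28 × 19.1% = 4280.94
Specific component: 133 × 1.42 = 188.86
Import duty = 4280.94 + 188.86 = 4469.80
Buyer bears: freight 2005.87 + insurance 441.92 + brokerage 200.54 + duty 4469.80 = 7118.13
Landed cost = invoice 19965.49 + 7118.13 = 27083.62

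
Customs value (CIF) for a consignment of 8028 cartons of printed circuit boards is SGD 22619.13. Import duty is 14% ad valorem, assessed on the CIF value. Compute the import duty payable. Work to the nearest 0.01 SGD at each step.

Import duty = 22619.13 × 14% = 3166.68

Import duty: SGD 3166.68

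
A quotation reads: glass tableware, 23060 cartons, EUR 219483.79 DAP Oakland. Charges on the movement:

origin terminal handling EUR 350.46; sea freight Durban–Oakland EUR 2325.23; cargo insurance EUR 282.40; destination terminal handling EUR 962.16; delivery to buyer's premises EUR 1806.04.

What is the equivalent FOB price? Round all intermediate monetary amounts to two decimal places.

FOB price: EUR 214107.96

Not relevant to the conversion: origin terminal — on the seller under both DAP and FOB; already in the DAP price and stays in the FOB price.
From DAP to FOB, the seller no longer bears: freight, insurance, destination terminal, delivery.
FOB price = 219483.79 − 2325.23 − 282.40 − 962.16 − 1806.04 = 214107.96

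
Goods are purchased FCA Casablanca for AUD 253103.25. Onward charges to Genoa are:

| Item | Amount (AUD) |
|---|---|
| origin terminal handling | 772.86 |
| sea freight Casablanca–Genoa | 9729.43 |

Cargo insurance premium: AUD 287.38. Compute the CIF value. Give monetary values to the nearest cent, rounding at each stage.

CIF = FCA price + pre-shipment costs + freight + insurance
CIF = 253103.25 + 772.86 + 9729.43 + 287.38 = 263892.92

CIF value: AUD 263892.92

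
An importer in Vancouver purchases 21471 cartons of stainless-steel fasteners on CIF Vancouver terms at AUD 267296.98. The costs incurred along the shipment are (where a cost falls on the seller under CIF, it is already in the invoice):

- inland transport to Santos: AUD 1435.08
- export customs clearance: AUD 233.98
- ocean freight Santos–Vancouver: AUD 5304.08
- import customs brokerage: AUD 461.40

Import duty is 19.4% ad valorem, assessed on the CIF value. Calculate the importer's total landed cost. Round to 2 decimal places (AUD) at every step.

Total landed cost: AUD 319613.99

CIF: the seller pays costs through ocean freight and marine insurance to the destination port.
Already in the invoice (seller's account under CIF): inland to port, export clearance, freight — exclude.
The CIF price already equals the CIF value: 267296.98
Import duty = 267296.98 × 19.4% = 51855.61
Buyer bears: brokerage 461.40 + duty 51855.61 = 52317.01
Landed cost = invoice 267296.98 + 52317.01 = 319613.99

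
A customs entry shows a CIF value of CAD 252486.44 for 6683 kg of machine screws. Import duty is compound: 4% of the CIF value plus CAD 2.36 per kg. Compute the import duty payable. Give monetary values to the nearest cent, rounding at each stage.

Import duty: CAD 25871.34

Ad valorem component: 252486.44 × 4% = 10099.46
Specific component: 6683 × 2.36 = 15771.88
Import duty = 10099.46 + 15771.88 = 25871.34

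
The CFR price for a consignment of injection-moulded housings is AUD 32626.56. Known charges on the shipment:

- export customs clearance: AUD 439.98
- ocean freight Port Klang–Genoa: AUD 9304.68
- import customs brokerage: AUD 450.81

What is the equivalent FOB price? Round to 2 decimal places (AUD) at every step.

FOB price: AUD 23321.88

Not relevant to the conversion: export clearance — on the seller under both CFR and FOB; already in the CFR price and stays in the FOB price. brokerage — on the buyer under both terms; not part of either seller's price.
From CFR to FOB, the seller no longer bears: freight.
FOB price = 32626.56 − 9304.68 = 23321.88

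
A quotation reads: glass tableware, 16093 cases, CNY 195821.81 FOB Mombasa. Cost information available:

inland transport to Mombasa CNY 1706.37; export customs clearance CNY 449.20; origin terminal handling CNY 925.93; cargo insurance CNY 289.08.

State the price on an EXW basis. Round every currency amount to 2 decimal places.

Not relevant to the conversion: insurance — on the buyer under both terms; not part of either seller's price.
From FOB to EXW, the seller no longer bears: inland to port, export clearance, origin terminal.
EXW price = 195821.81 − 1706.37 − 449.20 − 925.93 = 192740.31

EXW price: CNY 192740.31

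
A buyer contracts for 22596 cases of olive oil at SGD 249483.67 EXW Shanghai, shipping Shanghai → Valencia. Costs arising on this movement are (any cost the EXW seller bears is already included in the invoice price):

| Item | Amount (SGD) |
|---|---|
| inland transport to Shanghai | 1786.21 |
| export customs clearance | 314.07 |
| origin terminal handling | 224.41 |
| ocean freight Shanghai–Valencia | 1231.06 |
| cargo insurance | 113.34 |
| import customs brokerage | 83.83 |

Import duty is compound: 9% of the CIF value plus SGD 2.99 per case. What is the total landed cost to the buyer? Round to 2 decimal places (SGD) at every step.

EXW: the seller makes goods available at their premises; the buyer bears all onward costs.
CIF value = EXW price + inland to port + export clearance + origin terminal + freight + insurance = 249483.67 + 1786.21 + 314.07 + 224.41 + 1231.06 + 113.34 = 253152.76
Ad valorem component: 253152.76 × 9% = 22783.75
Specific component: 22596 × 2.99 = 67562.04
Import duty = 22783.75 + 67562.04 = 90345.79
Buyer bears: inland to port 1786.21 + export clearance 314.07 + origin terminal 224.41 + freight 1231.06 + insurance 113.34 + brokerage 83.83 + duty 90345.79 = 94098.71
Landed cost = invoice 249483.67 + 94098.71 = 343582.38

Total landed cost: SGD 343582.38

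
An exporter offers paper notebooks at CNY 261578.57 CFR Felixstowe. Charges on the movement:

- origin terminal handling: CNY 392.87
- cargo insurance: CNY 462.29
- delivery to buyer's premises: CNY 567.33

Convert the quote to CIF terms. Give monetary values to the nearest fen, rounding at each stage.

CIF price: CNY 262040.86

Not relevant to the conversion: origin terminal — on the seller under both CFR and CIF; already in the CFR price and stays in the CIF price. delivery — on the buyer under both terms; not part of either seller's price.
From CFR to CIF, the seller additionally bears: insurance.
CIF price = 261578.57 + 462.29 = 262040.86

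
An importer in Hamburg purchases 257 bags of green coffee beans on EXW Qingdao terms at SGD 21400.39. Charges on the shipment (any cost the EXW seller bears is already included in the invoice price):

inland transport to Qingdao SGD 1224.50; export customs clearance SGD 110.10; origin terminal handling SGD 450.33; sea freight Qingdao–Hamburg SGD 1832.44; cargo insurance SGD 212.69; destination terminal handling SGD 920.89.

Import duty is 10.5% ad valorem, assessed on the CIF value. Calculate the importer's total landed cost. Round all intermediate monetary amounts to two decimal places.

Total landed cost: SGD 28800.54

EXW: the seller makes goods available at their premises; the buyer bears all onward costs.
CIF value = EXW price + inland to port + export clearance + origin terminal + freight + insurance = 21400.39 + 1224.50 + 110.10 + 450.33 + 1832.44 + 212.69 = 25230.45
Import duty = 25230.45 × 10.5% = 2649.20
Buyer bears: inland to port 1224.50 + export clearance 110.10 + origin terminal 450.33 + freight 1832.44 + insurance 212.69 + destination terminal 920.89 + duty 2649.20 = 7400.15
Landed cost = invoice 21400.39 + 7400.15 = 28800.54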